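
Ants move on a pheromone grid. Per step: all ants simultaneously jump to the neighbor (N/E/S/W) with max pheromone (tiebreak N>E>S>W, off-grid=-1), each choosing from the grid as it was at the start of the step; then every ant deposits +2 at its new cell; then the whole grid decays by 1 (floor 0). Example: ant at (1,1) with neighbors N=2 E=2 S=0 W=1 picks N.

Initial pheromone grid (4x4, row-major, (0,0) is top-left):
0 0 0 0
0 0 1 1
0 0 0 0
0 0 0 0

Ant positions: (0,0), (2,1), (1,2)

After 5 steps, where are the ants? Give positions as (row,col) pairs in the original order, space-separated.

Step 1: ant0:(0,0)->E->(0,1) | ant1:(2,1)->N->(1,1) | ant2:(1,2)->E->(1,3)
  grid max=2 at (1,3)
Step 2: ant0:(0,1)->S->(1,1) | ant1:(1,1)->N->(0,1) | ant2:(1,3)->N->(0,3)
  grid max=2 at (0,1)
Step 3: ant0:(1,1)->N->(0,1) | ant1:(0,1)->S->(1,1) | ant2:(0,3)->S->(1,3)
  grid max=3 at (0,1)
Step 4: ant0:(0,1)->S->(1,1) | ant1:(1,1)->N->(0,1) | ant2:(1,3)->N->(0,3)
  grid max=4 at (0,1)
Step 5: ant0:(1,1)->N->(0,1) | ant1:(0,1)->S->(1,1) | ant2:(0,3)->S->(1,3)
  grid max=5 at (0,1)

(0,1) (1,1) (1,3)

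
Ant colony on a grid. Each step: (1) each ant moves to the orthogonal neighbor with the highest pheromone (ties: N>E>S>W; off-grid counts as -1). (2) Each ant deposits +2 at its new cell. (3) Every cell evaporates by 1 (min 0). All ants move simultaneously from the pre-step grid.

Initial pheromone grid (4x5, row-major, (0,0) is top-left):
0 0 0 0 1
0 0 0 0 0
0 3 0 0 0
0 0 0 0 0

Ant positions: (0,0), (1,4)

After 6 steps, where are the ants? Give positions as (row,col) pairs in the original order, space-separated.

Step 1: ant0:(0,0)->E->(0,1) | ant1:(1,4)->N->(0,4)
  grid max=2 at (0,4)
Step 2: ant0:(0,1)->E->(0,2) | ant1:(0,4)->S->(1,4)
  grid max=1 at (0,2)
Step 3: ant0:(0,2)->E->(0,3) | ant1:(1,4)->N->(0,4)
  grid max=2 at (0,4)
Step 4: ant0:(0,3)->E->(0,4) | ant1:(0,4)->W->(0,3)
  grid max=3 at (0,4)
Step 5: ant0:(0,4)->W->(0,3) | ant1:(0,3)->E->(0,4)
  grid max=4 at (0,4)
Step 6: ant0:(0,3)->E->(0,4) | ant1:(0,4)->W->(0,3)
  grid max=5 at (0,4)

(0,4) (0,3)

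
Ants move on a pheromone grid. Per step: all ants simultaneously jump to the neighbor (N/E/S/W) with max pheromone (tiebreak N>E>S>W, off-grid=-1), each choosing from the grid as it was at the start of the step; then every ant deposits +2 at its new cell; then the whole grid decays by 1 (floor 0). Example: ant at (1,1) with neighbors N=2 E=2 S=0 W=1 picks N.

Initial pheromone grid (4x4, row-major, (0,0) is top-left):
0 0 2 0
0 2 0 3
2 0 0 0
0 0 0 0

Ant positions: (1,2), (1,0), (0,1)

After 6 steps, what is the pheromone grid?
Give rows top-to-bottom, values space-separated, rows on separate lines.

After step 1: ants at (1,3),(1,1),(0,2)
  0 0 3 0
  0 3 0 4
  1 0 0 0
  0 0 0 0
After step 2: ants at (0,3),(0,1),(0,3)
  0 1 2 3
  0 2 0 3
  0 0 0 0
  0 0 0 0
After step 3: ants at (1,3),(0,2),(1,3)
  0 0 3 2
  0 1 0 6
  0 0 0 0
  0 0 0 0
After step 4: ants at (0,3),(0,3),(0,3)
  0 0 2 7
  0 0 0 5
  0 0 0 0
  0 0 0 0
After step 5: ants at (1,3),(1,3),(1,3)
  0 0 1 6
  0 0 0 10
  0 0 0 0
  0 0 0 0
After step 6: ants at (0,3),(0,3),(0,3)
  0 0 0 11
  0 0 0 9
  0 0 0 0
  0 0 0 0

0 0 0 11
0 0 0 9
0 0 0 0
0 0 0 0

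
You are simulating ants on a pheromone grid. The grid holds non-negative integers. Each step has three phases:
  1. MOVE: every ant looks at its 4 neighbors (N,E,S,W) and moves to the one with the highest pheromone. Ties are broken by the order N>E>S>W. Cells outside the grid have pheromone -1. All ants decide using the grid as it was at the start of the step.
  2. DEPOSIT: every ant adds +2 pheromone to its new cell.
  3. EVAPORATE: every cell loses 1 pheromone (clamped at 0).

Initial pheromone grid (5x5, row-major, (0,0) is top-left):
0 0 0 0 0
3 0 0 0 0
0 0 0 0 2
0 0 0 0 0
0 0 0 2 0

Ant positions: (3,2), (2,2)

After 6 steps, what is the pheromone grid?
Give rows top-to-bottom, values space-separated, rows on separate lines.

After step 1: ants at (2,2),(1,2)
  0 0 0 0 0
  2 0 1 0 0
  0 0 1 0 1
  0 0 0 0 0
  0 0 0 1 0
After step 2: ants at (1,2),(2,2)
  0 0 0 0 0
  1 0 2 0 0
  0 0 2 0 0
  0 0 0 0 0
  0 0 0 0 0
After step 3: ants at (2,2),(1,2)
  0 0 0 0 0
  0 0 3 0 0
  0 0 3 0 0
  0 0 0 0 0
  0 0 0 0 0
After step 4: ants at (1,2),(2,2)
  0 0 0 0 0
  0 0 4 0 0
  0 0 4 0 0
  0 0 0 0 0
  0 0 0 0 0
After step 5: ants at (2,2),(1,2)
  0 0 0 0 0
  0 0 5 0 0
  0 0 5 0 0
  0 0 0 0 0
  0 0 0 0 0
After step 6: ants at (1,2),(2,2)
  0 0 0 0 0
  0 0 6 0 0
  0 0 6 0 0
  0 0 0 0 0
  0 0 0 0 0

0 0 0 0 0
0 0 6 0 0
0 0 6 0 0
0 0 0 0 0
0 0 0 0 0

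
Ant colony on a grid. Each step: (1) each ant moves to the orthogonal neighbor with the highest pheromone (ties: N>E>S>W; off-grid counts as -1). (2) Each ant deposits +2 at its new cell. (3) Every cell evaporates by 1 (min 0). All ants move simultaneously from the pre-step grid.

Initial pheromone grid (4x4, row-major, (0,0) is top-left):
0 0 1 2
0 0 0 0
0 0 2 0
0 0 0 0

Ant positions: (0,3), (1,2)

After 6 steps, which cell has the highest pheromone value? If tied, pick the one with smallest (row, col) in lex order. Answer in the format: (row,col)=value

Answer: (0,3)=2

Derivation:
Step 1: ant0:(0,3)->W->(0,2) | ant1:(1,2)->S->(2,2)
  grid max=3 at (2,2)
Step 2: ant0:(0,2)->E->(0,3) | ant1:(2,2)->N->(1,2)
  grid max=2 at (0,3)
Step 3: ant0:(0,3)->W->(0,2) | ant1:(1,2)->S->(2,2)
  grid max=3 at (2,2)
Step 4: ant0:(0,2)->E->(0,3) | ant1:(2,2)->N->(1,2)
  grid max=2 at (0,3)
Step 5: ant0:(0,3)->W->(0,2) | ant1:(1,2)->S->(2,2)
  grid max=3 at (2,2)
Step 6: ant0:(0,2)->E->(0,3) | ant1:(2,2)->N->(1,2)
  grid max=2 at (0,3)
Final grid:
  0 0 1 2
  0 0 1 0
  0 0 2 0
  0 0 0 0
Max pheromone 2 at (0,3)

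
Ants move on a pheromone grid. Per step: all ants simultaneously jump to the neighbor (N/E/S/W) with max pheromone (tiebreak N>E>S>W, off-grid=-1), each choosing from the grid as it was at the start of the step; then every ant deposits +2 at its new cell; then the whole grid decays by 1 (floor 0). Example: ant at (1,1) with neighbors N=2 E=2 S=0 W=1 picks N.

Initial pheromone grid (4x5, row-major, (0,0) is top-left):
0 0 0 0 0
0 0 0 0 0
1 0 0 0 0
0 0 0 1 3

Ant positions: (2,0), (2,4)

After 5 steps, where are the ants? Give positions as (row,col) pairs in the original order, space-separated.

Step 1: ant0:(2,0)->N->(1,0) | ant1:(2,4)->S->(3,4)
  grid max=4 at (3,4)
Step 2: ant0:(1,0)->N->(0,0) | ant1:(3,4)->N->(2,4)
  grid max=3 at (3,4)
Step 3: ant0:(0,0)->E->(0,1) | ant1:(2,4)->S->(3,4)
  grid max=4 at (3,4)
Step 4: ant0:(0,1)->E->(0,2) | ant1:(3,4)->N->(2,4)
  grid max=3 at (3,4)
Step 5: ant0:(0,2)->E->(0,3) | ant1:(2,4)->S->(3,4)
  grid max=4 at (3,4)

(0,3) (3,4)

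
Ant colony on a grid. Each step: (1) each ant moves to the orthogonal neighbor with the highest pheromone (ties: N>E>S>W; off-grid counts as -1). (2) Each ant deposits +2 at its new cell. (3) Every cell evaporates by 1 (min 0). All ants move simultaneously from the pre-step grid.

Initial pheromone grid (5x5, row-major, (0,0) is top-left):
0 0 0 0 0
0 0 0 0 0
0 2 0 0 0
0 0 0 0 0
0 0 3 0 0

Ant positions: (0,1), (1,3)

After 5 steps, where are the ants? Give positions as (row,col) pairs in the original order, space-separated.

Step 1: ant0:(0,1)->E->(0,2) | ant1:(1,3)->N->(0,3)
  grid max=2 at (4,2)
Step 2: ant0:(0,2)->E->(0,3) | ant1:(0,3)->W->(0,2)
  grid max=2 at (0,2)
Step 3: ant0:(0,3)->W->(0,2) | ant1:(0,2)->E->(0,3)
  grid max=3 at (0,2)
Step 4: ant0:(0,2)->E->(0,3) | ant1:(0,3)->W->(0,2)
  grid max=4 at (0,2)
Step 5: ant0:(0,3)->W->(0,2) | ant1:(0,2)->E->(0,3)
  grid max=5 at (0,2)

(0,2) (0,3)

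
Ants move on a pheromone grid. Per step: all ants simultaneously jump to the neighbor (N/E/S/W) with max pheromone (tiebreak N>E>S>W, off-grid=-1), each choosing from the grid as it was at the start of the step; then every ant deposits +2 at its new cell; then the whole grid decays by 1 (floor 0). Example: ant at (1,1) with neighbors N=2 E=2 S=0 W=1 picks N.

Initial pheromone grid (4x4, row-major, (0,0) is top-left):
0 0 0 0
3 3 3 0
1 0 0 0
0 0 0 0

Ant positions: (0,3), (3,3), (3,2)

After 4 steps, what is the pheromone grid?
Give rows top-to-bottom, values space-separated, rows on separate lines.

After step 1: ants at (1,3),(2,3),(2,2)
  0 0 0 0
  2 2 2 1
  0 0 1 1
  0 0 0 0
After step 2: ants at (1,2),(1,3),(1,2)
  0 0 0 0
  1 1 5 2
  0 0 0 0
  0 0 0 0
After step 3: ants at (1,3),(1,2),(1,3)
  0 0 0 0
  0 0 6 5
  0 0 0 0
  0 0 0 0
After step 4: ants at (1,2),(1,3),(1,2)
  0 0 0 0
  0 0 9 6
  0 0 0 0
  0 0 0 0

0 0 0 0
0 0 9 6
0 0 0 0
0 0 0 0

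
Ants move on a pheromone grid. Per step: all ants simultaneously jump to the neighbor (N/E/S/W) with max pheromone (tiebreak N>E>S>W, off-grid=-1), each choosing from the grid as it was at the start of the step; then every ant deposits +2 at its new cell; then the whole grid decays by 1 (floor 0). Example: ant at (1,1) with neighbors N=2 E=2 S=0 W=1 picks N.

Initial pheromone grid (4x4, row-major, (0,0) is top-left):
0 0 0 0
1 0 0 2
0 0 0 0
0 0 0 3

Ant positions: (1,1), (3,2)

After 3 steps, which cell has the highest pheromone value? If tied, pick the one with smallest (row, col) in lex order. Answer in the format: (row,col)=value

Step 1: ant0:(1,1)->W->(1,0) | ant1:(3,2)->E->(3,3)
  grid max=4 at (3,3)
Step 2: ant0:(1,0)->N->(0,0) | ant1:(3,3)->N->(2,3)
  grid max=3 at (3,3)
Step 3: ant0:(0,0)->S->(1,0) | ant1:(2,3)->S->(3,3)
  grid max=4 at (3,3)
Final grid:
  0 0 0 0
  2 0 0 0
  0 0 0 0
  0 0 0 4
Max pheromone 4 at (3,3)

Answer: (3,3)=4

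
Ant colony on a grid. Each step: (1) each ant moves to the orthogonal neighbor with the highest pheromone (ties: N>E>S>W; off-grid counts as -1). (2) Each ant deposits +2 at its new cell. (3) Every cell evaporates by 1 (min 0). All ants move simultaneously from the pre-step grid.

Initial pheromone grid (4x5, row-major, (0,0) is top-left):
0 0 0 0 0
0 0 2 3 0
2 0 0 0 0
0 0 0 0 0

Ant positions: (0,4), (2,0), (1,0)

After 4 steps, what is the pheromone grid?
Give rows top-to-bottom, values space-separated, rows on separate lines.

After step 1: ants at (1,4),(1,0),(2,0)
  0 0 0 0 0
  1 0 1 2 1
  3 0 0 0 0
  0 0 0 0 0
After step 2: ants at (1,3),(2,0),(1,0)
  0 0 0 0 0
  2 0 0 3 0
  4 0 0 0 0
  0 0 0 0 0
After step 3: ants at (0,3),(1,0),(2,0)
  0 0 0 1 0
  3 0 0 2 0
  5 0 0 0 0
  0 0 0 0 0
After step 4: ants at (1,3),(2,0),(1,0)
  0 0 0 0 0
  4 0 0 3 0
  6 0 0 0 0
  0 0 0 0 0

0 0 0 0 0
4 0 0 3 0
6 0 0 0 0
0 0 0 0 0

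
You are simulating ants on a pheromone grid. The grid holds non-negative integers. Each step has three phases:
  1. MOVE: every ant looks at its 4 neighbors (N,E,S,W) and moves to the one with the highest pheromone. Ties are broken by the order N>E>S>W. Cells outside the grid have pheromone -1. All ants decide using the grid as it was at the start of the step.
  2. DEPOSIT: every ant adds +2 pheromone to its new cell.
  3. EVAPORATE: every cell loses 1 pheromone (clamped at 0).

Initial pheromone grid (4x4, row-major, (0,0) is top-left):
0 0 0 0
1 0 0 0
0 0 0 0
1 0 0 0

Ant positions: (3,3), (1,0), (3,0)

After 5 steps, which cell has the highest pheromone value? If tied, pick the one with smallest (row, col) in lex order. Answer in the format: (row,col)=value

Step 1: ant0:(3,3)->N->(2,3) | ant1:(1,0)->N->(0,0) | ant2:(3,0)->N->(2,0)
  grid max=1 at (0,0)
Step 2: ant0:(2,3)->N->(1,3) | ant1:(0,0)->E->(0,1) | ant2:(2,0)->N->(1,0)
  grid max=1 at (0,1)
Step 3: ant0:(1,3)->N->(0,3) | ant1:(0,1)->E->(0,2) | ant2:(1,0)->N->(0,0)
  grid max=1 at (0,0)
Step 4: ant0:(0,3)->W->(0,2) | ant1:(0,2)->E->(0,3) | ant2:(0,0)->E->(0,1)
  grid max=2 at (0,2)
Step 5: ant0:(0,2)->E->(0,3) | ant1:(0,3)->W->(0,2) | ant2:(0,1)->E->(0,2)
  grid max=5 at (0,2)
Final grid:
  0 0 5 3
  0 0 0 0
  0 0 0 0
  0 0 0 0
Max pheromone 5 at (0,2)

Answer: (0,2)=5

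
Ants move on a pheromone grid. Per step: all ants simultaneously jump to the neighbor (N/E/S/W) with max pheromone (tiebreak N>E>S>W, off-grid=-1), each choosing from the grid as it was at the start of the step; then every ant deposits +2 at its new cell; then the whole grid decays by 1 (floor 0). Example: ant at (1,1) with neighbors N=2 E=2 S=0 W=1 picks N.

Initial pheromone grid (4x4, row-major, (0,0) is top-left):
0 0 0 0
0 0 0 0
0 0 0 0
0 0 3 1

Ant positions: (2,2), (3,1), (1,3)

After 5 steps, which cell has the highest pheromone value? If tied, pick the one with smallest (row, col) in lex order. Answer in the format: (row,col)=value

Step 1: ant0:(2,2)->S->(3,2) | ant1:(3,1)->E->(3,2) | ant2:(1,3)->N->(0,3)
  grid max=6 at (3,2)
Step 2: ant0:(3,2)->N->(2,2) | ant1:(3,2)->N->(2,2) | ant2:(0,3)->S->(1,3)
  grid max=5 at (3,2)
Step 3: ant0:(2,2)->S->(3,2) | ant1:(2,2)->S->(3,2) | ant2:(1,3)->N->(0,3)
  grid max=8 at (3,2)
Step 4: ant0:(3,2)->N->(2,2) | ant1:(3,2)->N->(2,2) | ant2:(0,3)->S->(1,3)
  grid max=7 at (3,2)
Step 5: ant0:(2,2)->S->(3,2) | ant1:(2,2)->S->(3,2) | ant2:(1,3)->N->(0,3)
  grid max=10 at (3,2)
Final grid:
  0 0 0 1
  0 0 0 0
  0 0 4 0
  0 0 10 0
Max pheromone 10 at (3,2)

Answer: (3,2)=10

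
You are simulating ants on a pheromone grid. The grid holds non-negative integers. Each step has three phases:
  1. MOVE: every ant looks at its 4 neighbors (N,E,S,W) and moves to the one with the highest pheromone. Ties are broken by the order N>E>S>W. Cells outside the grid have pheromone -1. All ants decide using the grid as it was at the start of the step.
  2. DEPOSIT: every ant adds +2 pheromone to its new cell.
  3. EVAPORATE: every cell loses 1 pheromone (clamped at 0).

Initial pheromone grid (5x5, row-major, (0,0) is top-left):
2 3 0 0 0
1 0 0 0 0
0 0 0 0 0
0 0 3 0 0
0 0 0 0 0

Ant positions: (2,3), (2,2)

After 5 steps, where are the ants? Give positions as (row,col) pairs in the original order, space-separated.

Step 1: ant0:(2,3)->N->(1,3) | ant1:(2,2)->S->(3,2)
  grid max=4 at (3,2)
Step 2: ant0:(1,3)->N->(0,3) | ant1:(3,2)->N->(2,2)
  grid max=3 at (3,2)
Step 3: ant0:(0,3)->E->(0,4) | ant1:(2,2)->S->(3,2)
  grid max=4 at (3,2)
Step 4: ant0:(0,4)->S->(1,4) | ant1:(3,2)->N->(2,2)
  grid max=3 at (3,2)
Step 5: ant0:(1,4)->N->(0,4) | ant1:(2,2)->S->(3,2)
  grid max=4 at (3,2)

(0,4) (3,2)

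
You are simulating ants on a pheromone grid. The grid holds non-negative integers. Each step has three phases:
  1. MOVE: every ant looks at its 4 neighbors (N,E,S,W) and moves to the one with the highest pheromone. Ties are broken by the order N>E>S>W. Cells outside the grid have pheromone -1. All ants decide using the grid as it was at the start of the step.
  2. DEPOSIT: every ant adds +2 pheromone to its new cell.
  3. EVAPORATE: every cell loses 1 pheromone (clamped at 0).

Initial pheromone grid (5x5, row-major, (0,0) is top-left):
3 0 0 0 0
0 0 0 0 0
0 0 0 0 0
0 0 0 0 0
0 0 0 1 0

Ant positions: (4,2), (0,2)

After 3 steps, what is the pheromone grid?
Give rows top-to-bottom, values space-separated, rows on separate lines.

After step 1: ants at (4,3),(0,3)
  2 0 0 1 0
  0 0 0 0 0
  0 0 0 0 0
  0 0 0 0 0
  0 0 0 2 0
After step 2: ants at (3,3),(0,4)
  1 0 0 0 1
  0 0 0 0 0
  0 0 0 0 0
  0 0 0 1 0
  0 0 0 1 0
After step 3: ants at (4,3),(1,4)
  0 0 0 0 0
  0 0 0 0 1
  0 0 0 0 0
  0 0 0 0 0
  0 0 0 2 0

0 0 0 0 0
0 0 0 0 1
0 0 0 0 0
0 0 0 0 0
0 0 0 2 0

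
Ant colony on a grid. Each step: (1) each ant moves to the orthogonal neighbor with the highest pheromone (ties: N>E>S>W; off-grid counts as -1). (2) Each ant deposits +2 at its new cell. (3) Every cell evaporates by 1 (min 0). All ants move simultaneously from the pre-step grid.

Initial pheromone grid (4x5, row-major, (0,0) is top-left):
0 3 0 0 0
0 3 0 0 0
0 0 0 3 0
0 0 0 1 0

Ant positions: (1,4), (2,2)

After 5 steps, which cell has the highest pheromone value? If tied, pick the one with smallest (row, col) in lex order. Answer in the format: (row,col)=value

Step 1: ant0:(1,4)->N->(0,4) | ant1:(2,2)->E->(2,3)
  grid max=4 at (2,3)
Step 2: ant0:(0,4)->S->(1,4) | ant1:(2,3)->N->(1,3)
  grid max=3 at (2,3)
Step 3: ant0:(1,4)->W->(1,3) | ant1:(1,3)->S->(2,3)
  grid max=4 at (2,3)
Step 4: ant0:(1,3)->S->(2,3) | ant1:(2,3)->N->(1,3)
  grid max=5 at (2,3)
Step 5: ant0:(2,3)->N->(1,3) | ant1:(1,3)->S->(2,3)
  grid max=6 at (2,3)
Final grid:
  0 0 0 0 0
  0 0 0 4 0
  0 0 0 6 0
  0 0 0 0 0
Max pheromone 6 at (2,3)

Answer: (2,3)=6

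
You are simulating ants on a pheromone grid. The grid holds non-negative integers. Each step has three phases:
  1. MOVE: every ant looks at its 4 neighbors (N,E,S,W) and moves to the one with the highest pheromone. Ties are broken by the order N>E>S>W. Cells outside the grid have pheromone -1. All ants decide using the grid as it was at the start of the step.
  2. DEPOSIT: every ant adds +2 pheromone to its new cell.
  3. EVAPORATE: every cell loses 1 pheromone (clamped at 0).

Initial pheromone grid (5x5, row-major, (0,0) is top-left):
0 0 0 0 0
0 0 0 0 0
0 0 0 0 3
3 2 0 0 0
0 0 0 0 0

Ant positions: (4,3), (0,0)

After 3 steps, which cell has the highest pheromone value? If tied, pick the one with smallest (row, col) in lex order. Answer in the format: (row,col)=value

Step 1: ant0:(4,3)->N->(3,3) | ant1:(0,0)->E->(0,1)
  grid max=2 at (2,4)
Step 2: ant0:(3,3)->N->(2,3) | ant1:(0,1)->E->(0,2)
  grid max=1 at (0,2)
Step 3: ant0:(2,3)->E->(2,4) | ant1:(0,2)->E->(0,3)
  grid max=2 at (2,4)
Final grid:
  0 0 0 1 0
  0 0 0 0 0
  0 0 0 0 2
  0 0 0 0 0
  0 0 0 0 0
Max pheromone 2 at (2,4)

Answer: (2,4)=2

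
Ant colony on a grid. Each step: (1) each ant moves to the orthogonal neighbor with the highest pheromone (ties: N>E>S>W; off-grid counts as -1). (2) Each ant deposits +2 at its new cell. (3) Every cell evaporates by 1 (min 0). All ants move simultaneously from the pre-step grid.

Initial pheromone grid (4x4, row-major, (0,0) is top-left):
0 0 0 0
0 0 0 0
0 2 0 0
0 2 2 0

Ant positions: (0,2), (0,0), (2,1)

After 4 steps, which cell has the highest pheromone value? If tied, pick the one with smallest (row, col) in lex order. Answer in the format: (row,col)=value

Step 1: ant0:(0,2)->E->(0,3) | ant1:(0,0)->E->(0,1) | ant2:(2,1)->S->(3,1)
  grid max=3 at (3,1)
Step 2: ant0:(0,3)->S->(1,3) | ant1:(0,1)->E->(0,2) | ant2:(3,1)->N->(2,1)
  grid max=2 at (2,1)
Step 3: ant0:(1,3)->N->(0,3) | ant1:(0,2)->E->(0,3) | ant2:(2,1)->S->(3,1)
  grid max=3 at (0,3)
Step 4: ant0:(0,3)->S->(1,3) | ant1:(0,3)->S->(1,3) | ant2:(3,1)->N->(2,1)
  grid max=3 at (1,3)
Final grid:
  0 0 0 2
  0 0 0 3
  0 2 0 0
  0 2 0 0
Max pheromone 3 at (1,3)

Answer: (1,3)=3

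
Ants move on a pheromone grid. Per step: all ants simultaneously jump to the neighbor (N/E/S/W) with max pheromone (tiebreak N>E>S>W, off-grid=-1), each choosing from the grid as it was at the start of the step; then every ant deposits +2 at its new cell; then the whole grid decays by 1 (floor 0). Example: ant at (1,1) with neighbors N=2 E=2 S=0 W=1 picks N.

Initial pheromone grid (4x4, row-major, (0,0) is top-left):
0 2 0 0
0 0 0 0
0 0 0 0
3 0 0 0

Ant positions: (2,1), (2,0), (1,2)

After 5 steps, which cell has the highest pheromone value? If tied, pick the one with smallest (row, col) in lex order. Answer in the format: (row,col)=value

Answer: (0,1)=5

Derivation:
Step 1: ant0:(2,1)->N->(1,1) | ant1:(2,0)->S->(3,0) | ant2:(1,2)->N->(0,2)
  grid max=4 at (3,0)
Step 2: ant0:(1,1)->N->(0,1) | ant1:(3,0)->N->(2,0) | ant2:(0,2)->W->(0,1)
  grid max=4 at (0,1)
Step 3: ant0:(0,1)->E->(0,2) | ant1:(2,0)->S->(3,0) | ant2:(0,1)->E->(0,2)
  grid max=4 at (3,0)
Step 4: ant0:(0,2)->W->(0,1) | ant1:(3,0)->N->(2,0) | ant2:(0,2)->W->(0,1)
  grid max=6 at (0,1)
Step 5: ant0:(0,1)->E->(0,2) | ant1:(2,0)->S->(3,0) | ant2:(0,1)->E->(0,2)
  grid max=5 at (0,1)
Final grid:
  0 5 5 0
  0 0 0 0
  0 0 0 0
  4 0 0 0
Max pheromone 5 at (0,1)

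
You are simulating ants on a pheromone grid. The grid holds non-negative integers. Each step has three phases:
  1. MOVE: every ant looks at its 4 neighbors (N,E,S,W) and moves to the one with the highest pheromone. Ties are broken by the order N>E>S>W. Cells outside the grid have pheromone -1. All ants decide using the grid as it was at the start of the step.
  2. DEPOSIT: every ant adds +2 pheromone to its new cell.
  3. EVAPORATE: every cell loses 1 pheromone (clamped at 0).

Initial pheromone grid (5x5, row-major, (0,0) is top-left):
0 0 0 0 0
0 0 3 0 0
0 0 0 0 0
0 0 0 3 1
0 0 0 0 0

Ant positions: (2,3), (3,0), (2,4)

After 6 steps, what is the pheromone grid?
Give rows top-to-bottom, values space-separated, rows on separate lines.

After step 1: ants at (3,3),(2,0),(3,4)
  0 0 0 0 0
  0 0 2 0 0
  1 0 0 0 0
  0 0 0 4 2
  0 0 0 0 0
After step 2: ants at (3,4),(1,0),(3,3)
  0 0 0 0 0
  1 0 1 0 0
  0 0 0 0 0
  0 0 0 5 3
  0 0 0 0 0
After step 3: ants at (3,3),(0,0),(3,4)
  1 0 0 0 0
  0 0 0 0 0
  0 0 0 0 0
  0 0 0 6 4
  0 0 0 0 0
After step 4: ants at (3,4),(0,1),(3,3)
  0 1 0 0 0
  0 0 0 0 0
  0 0 0 0 0
  0 0 0 7 5
  0 0 0 0 0
After step 5: ants at (3,3),(0,2),(3,4)
  0 0 1 0 0
  0 0 0 0 0
  0 0 0 0 0
  0 0 0 8 6
  0 0 0 0 0
After step 6: ants at (3,4),(0,3),(3,3)
  0 0 0 1 0
  0 0 0 0 0
  0 0 0 0 0
  0 0 0 9 7
  0 0 0 0 0

0 0 0 1 0
0 0 0 0 0
0 0 0 0 0
0 0 0 9 7
0 0 0 0 0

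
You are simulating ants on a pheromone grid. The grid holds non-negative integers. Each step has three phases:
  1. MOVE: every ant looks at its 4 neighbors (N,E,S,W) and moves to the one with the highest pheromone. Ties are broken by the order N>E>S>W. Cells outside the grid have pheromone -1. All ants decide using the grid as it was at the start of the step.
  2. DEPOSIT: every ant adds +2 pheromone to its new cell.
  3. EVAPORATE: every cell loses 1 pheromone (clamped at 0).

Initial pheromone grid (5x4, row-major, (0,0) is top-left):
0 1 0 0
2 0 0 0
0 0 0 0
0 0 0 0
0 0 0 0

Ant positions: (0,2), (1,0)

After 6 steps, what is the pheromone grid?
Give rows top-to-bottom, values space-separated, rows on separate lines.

After step 1: ants at (0,1),(0,0)
  1 2 0 0
  1 0 0 0
  0 0 0 0
  0 0 0 0
  0 0 0 0
After step 2: ants at (0,0),(0,1)
  2 3 0 0
  0 0 0 0
  0 0 0 0
  0 0 0 0
  0 0 0 0
After step 3: ants at (0,1),(0,0)
  3 4 0 0
  0 0 0 0
  0 0 0 0
  0 0 0 0
  0 0 0 0
After step 4: ants at (0,0),(0,1)
  4 5 0 0
  0 0 0 0
  0 0 0 0
  0 0 0 0
  0 0 0 0
After step 5: ants at (0,1),(0,0)
  5 6 0 0
  0 0 0 0
  0 0 0 0
  0 0 0 0
  0 0 0 0
After step 6: ants at (0,0),(0,1)
  6 7 0 0
  0 0 0 0
  0 0 0 0
  0 0 0 0
  0 0 0 0

6 7 0 0
0 0 0 0
0 0 0 0
0 0 0 0
0 0 0 0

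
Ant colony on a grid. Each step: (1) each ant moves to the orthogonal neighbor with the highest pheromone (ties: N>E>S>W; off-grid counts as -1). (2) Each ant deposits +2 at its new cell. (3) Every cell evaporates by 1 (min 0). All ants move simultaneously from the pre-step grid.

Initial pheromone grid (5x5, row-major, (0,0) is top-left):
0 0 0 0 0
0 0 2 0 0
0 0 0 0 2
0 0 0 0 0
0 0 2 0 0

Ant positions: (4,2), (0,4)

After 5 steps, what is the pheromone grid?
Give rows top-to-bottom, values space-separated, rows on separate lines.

After step 1: ants at (3,2),(1,4)
  0 0 0 0 0
  0 0 1 0 1
  0 0 0 0 1
  0 0 1 0 0
  0 0 1 0 0
After step 2: ants at (4,2),(2,4)
  0 0 0 0 0
  0 0 0 0 0
  0 0 0 0 2
  0 0 0 0 0
  0 0 2 0 0
After step 3: ants at (3,2),(1,4)
  0 0 0 0 0
  0 0 0 0 1
  0 0 0 0 1
  0 0 1 0 0
  0 0 1 0 0
After step 4: ants at (4,2),(2,4)
  0 0 0 0 0
  0 0 0 0 0
  0 0 0 0 2
  0 0 0 0 0
  0 0 2 0 0
After step 5: ants at (3,2),(1,4)
  0 0 0 0 0
  0 0 0 0 1
  0 0 0 0 1
  0 0 1 0 0
  0 0 1 0 0

0 0 0 0 0
0 0 0 0 1
0 0 0 0 1
0 0 1 0 0
0 0 1 0 0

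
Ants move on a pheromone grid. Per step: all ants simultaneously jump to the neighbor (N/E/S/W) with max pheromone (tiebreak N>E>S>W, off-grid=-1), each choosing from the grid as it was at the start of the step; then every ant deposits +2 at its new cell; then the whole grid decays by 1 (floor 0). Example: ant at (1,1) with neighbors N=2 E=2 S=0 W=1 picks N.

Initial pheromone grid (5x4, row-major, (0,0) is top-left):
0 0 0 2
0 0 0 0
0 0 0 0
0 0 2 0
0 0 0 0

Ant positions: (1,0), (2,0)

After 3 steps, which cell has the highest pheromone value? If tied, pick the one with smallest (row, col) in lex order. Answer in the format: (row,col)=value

Answer: (0,0)=3

Derivation:
Step 1: ant0:(1,0)->N->(0,0) | ant1:(2,0)->N->(1,0)
  grid max=1 at (0,0)
Step 2: ant0:(0,0)->S->(1,0) | ant1:(1,0)->N->(0,0)
  grid max=2 at (0,0)
Step 3: ant0:(1,0)->N->(0,0) | ant1:(0,0)->S->(1,0)
  grid max=3 at (0,0)
Final grid:
  3 0 0 0
  3 0 0 0
  0 0 0 0
  0 0 0 0
  0 0 0 0
Max pheromone 3 at (0,0)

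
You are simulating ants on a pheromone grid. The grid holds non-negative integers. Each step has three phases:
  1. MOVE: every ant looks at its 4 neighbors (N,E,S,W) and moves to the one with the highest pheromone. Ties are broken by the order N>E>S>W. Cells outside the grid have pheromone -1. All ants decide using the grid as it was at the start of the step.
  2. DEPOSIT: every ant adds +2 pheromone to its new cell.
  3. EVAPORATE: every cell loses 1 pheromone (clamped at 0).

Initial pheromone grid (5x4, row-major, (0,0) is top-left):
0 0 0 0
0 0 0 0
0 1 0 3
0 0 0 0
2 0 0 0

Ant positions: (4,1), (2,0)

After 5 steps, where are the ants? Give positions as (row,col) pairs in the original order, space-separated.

Step 1: ant0:(4,1)->W->(4,0) | ant1:(2,0)->E->(2,1)
  grid max=3 at (4,0)
Step 2: ant0:(4,0)->N->(3,0) | ant1:(2,1)->N->(1,1)
  grid max=2 at (4,0)
Step 3: ant0:(3,0)->S->(4,0) | ant1:(1,1)->S->(2,1)
  grid max=3 at (4,0)
Step 4: ant0:(4,0)->N->(3,0) | ant1:(2,1)->N->(1,1)
  grid max=2 at (4,0)
Step 5: ant0:(3,0)->S->(4,0) | ant1:(1,1)->S->(2,1)
  grid max=3 at (4,0)

(4,0) (2,1)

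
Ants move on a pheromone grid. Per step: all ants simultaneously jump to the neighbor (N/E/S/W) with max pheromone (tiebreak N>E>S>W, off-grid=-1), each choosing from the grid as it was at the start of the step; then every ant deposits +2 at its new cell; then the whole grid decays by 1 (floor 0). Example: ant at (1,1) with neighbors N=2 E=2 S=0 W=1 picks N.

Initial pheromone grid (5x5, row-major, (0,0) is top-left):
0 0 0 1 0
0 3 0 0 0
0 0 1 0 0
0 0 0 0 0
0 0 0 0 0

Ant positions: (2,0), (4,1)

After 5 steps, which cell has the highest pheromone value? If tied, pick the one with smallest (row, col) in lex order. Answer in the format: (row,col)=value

Answer: (1,1)=6

Derivation:
Step 1: ant0:(2,0)->N->(1,0) | ant1:(4,1)->N->(3,1)
  grid max=2 at (1,1)
Step 2: ant0:(1,0)->E->(1,1) | ant1:(3,1)->N->(2,1)
  grid max=3 at (1,1)
Step 3: ant0:(1,1)->S->(2,1) | ant1:(2,1)->N->(1,1)
  grid max=4 at (1,1)
Step 4: ant0:(2,1)->N->(1,1) | ant1:(1,1)->S->(2,1)
  grid max=5 at (1,1)
Step 5: ant0:(1,1)->S->(2,1) | ant1:(2,1)->N->(1,1)
  grid max=6 at (1,1)
Final grid:
  0 0 0 0 0
  0 6 0 0 0
  0 4 0 0 0
  0 0 0 0 0
  0 0 0 0 0
Max pheromone 6 at (1,1)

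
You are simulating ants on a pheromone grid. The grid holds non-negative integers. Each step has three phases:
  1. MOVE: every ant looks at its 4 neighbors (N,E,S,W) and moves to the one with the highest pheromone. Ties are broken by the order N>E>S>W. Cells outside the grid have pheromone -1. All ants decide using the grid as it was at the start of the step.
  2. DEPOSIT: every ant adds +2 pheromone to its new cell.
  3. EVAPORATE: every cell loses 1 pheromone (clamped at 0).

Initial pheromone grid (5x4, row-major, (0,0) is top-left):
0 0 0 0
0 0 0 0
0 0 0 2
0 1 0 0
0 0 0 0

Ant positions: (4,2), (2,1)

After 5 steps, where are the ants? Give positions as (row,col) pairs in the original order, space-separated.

Step 1: ant0:(4,2)->N->(3,2) | ant1:(2,1)->S->(3,1)
  grid max=2 at (3,1)
Step 2: ant0:(3,2)->W->(3,1) | ant1:(3,1)->E->(3,2)
  grid max=3 at (3,1)
Step 3: ant0:(3,1)->E->(3,2) | ant1:(3,2)->W->(3,1)
  grid max=4 at (3,1)
Step 4: ant0:(3,2)->W->(3,1) | ant1:(3,1)->E->(3,2)
  grid max=5 at (3,1)
Step 5: ant0:(3,1)->E->(3,2) | ant1:(3,2)->W->(3,1)
  grid max=6 at (3,1)

(3,2) (3,1)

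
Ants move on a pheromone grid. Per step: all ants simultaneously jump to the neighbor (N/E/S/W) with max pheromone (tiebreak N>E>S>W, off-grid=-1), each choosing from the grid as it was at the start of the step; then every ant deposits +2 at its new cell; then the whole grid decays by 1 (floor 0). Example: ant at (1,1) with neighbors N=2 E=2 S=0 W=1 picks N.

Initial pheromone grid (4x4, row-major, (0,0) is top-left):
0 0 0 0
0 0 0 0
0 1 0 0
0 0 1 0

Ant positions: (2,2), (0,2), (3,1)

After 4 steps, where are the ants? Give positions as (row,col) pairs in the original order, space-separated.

Step 1: ant0:(2,2)->S->(3,2) | ant1:(0,2)->E->(0,3) | ant2:(3,1)->N->(2,1)
  grid max=2 at (2,1)
Step 2: ant0:(3,2)->N->(2,2) | ant1:(0,3)->S->(1,3) | ant2:(2,1)->N->(1,1)
  grid max=1 at (1,1)
Step 3: ant0:(2,2)->S->(3,2) | ant1:(1,3)->N->(0,3) | ant2:(1,1)->S->(2,1)
  grid max=2 at (2,1)
Step 4: ant0:(3,2)->N->(2,2) | ant1:(0,3)->S->(1,3) | ant2:(2,1)->N->(1,1)
  grid max=1 at (1,1)

(2,2) (1,3) (1,1)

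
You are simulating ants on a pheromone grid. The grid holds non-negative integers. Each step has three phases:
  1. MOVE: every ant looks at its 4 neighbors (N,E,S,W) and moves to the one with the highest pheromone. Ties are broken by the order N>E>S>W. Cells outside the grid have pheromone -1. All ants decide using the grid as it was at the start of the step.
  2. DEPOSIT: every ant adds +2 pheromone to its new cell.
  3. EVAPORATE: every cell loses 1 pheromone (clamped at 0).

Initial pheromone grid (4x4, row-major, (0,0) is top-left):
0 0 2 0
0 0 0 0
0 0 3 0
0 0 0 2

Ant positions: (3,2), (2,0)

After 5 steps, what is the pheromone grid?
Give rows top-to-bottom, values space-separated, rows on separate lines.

After step 1: ants at (2,2),(1,0)
  0 0 1 0
  1 0 0 0
  0 0 4 0
  0 0 0 1
After step 2: ants at (1,2),(0,0)
  1 0 0 0
  0 0 1 0
  0 0 3 0
  0 0 0 0
After step 3: ants at (2,2),(0,1)
  0 1 0 0
  0 0 0 0
  0 0 4 0
  0 0 0 0
After step 4: ants at (1,2),(0,2)
  0 0 1 0
  0 0 1 0
  0 0 3 0
  0 0 0 0
After step 5: ants at (2,2),(1,2)
  0 0 0 0
  0 0 2 0
  0 0 4 0
  0 0 0 0

0 0 0 0
0 0 2 0
0 0 4 0
0 0 0 0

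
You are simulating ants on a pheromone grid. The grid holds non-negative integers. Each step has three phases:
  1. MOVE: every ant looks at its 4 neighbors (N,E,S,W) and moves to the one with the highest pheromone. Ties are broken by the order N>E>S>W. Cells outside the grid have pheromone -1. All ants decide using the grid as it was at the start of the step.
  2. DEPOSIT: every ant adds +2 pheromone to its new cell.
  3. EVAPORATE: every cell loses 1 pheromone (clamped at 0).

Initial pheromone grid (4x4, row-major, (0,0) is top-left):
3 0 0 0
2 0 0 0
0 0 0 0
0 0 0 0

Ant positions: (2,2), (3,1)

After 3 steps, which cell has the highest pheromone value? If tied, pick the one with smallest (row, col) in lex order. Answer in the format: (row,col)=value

Answer: (0,1)=1

Derivation:
Step 1: ant0:(2,2)->N->(1,2) | ant1:(3,1)->N->(2,1)
  grid max=2 at (0,0)
Step 2: ant0:(1,2)->N->(0,2) | ant1:(2,1)->N->(1,1)
  grid max=1 at (0,0)
Step 3: ant0:(0,2)->E->(0,3) | ant1:(1,1)->N->(0,1)
  grid max=1 at (0,1)
Final grid:
  0 1 0 1
  0 0 0 0
  0 0 0 0
  0 0 0 0
Max pheromone 1 at (0,1)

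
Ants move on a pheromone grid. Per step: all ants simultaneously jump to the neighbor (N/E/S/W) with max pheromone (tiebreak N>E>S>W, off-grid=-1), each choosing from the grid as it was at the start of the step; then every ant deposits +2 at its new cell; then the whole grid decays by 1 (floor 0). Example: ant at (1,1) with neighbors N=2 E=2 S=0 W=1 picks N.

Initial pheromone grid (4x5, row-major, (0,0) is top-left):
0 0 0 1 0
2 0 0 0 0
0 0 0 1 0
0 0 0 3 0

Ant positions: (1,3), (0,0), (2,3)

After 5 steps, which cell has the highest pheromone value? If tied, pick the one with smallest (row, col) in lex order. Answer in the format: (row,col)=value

Step 1: ant0:(1,3)->N->(0,3) | ant1:(0,0)->S->(1,0) | ant2:(2,3)->S->(3,3)
  grid max=4 at (3,3)
Step 2: ant0:(0,3)->E->(0,4) | ant1:(1,0)->N->(0,0) | ant2:(3,3)->N->(2,3)
  grid max=3 at (3,3)
Step 3: ant0:(0,4)->W->(0,3) | ant1:(0,0)->S->(1,0) | ant2:(2,3)->S->(3,3)
  grid max=4 at (3,3)
Step 4: ant0:(0,3)->E->(0,4) | ant1:(1,0)->N->(0,0) | ant2:(3,3)->N->(2,3)
  grid max=3 at (3,3)
Step 5: ant0:(0,4)->W->(0,3) | ant1:(0,0)->S->(1,0) | ant2:(2,3)->S->(3,3)
  grid max=4 at (3,3)
Final grid:
  0 0 0 2 0
  3 0 0 0 0
  0 0 0 0 0
  0 0 0 4 0
Max pheromone 4 at (3,3)

Answer: (3,3)=4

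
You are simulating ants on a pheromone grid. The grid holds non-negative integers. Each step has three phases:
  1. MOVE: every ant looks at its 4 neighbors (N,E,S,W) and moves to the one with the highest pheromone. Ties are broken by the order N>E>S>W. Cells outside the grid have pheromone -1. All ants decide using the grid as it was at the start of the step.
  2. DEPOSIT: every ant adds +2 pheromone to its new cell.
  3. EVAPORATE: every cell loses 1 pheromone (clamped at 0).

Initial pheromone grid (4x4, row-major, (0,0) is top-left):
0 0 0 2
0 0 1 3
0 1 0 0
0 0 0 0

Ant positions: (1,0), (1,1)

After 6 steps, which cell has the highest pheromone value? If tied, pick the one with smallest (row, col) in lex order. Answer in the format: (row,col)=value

Step 1: ant0:(1,0)->N->(0,0) | ant1:(1,1)->E->(1,2)
  grid max=2 at (1,2)
Step 2: ant0:(0,0)->E->(0,1) | ant1:(1,2)->E->(1,3)
  grid max=3 at (1,3)
Step 3: ant0:(0,1)->E->(0,2) | ant1:(1,3)->W->(1,2)
  grid max=2 at (1,2)
Step 4: ant0:(0,2)->S->(1,2) | ant1:(1,2)->E->(1,3)
  grid max=3 at (1,2)
Step 5: ant0:(1,2)->E->(1,3) | ant1:(1,3)->W->(1,2)
  grid max=4 at (1,2)
Step 6: ant0:(1,3)->W->(1,2) | ant1:(1,2)->E->(1,3)
  grid max=5 at (1,2)
Final grid:
  0 0 0 0
  0 0 5 5
  0 0 0 0
  0 0 0 0
Max pheromone 5 at (1,2)

Answer: (1,2)=5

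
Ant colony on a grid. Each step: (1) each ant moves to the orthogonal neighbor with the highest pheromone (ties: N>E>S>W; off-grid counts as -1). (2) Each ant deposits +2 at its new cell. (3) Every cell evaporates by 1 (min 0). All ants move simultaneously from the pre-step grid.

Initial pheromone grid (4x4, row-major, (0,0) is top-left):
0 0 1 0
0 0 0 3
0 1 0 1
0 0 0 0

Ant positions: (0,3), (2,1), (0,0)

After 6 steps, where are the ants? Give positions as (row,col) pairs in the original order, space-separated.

Step 1: ant0:(0,3)->S->(1,3) | ant1:(2,1)->N->(1,1) | ant2:(0,0)->E->(0,1)
  grid max=4 at (1,3)
Step 2: ant0:(1,3)->N->(0,3) | ant1:(1,1)->N->(0,1) | ant2:(0,1)->S->(1,1)
  grid max=3 at (1,3)
Step 3: ant0:(0,3)->S->(1,3) | ant1:(0,1)->S->(1,1) | ant2:(1,1)->N->(0,1)
  grid max=4 at (1,3)
Step 4: ant0:(1,3)->N->(0,3) | ant1:(1,1)->N->(0,1) | ant2:(0,1)->S->(1,1)
  grid max=4 at (0,1)
Step 5: ant0:(0,3)->S->(1,3) | ant1:(0,1)->S->(1,1) | ant2:(1,1)->N->(0,1)
  grid max=5 at (0,1)
Step 6: ant0:(1,3)->N->(0,3) | ant1:(1,1)->N->(0,1) | ant2:(0,1)->S->(1,1)
  grid max=6 at (0,1)

(0,3) (0,1) (1,1)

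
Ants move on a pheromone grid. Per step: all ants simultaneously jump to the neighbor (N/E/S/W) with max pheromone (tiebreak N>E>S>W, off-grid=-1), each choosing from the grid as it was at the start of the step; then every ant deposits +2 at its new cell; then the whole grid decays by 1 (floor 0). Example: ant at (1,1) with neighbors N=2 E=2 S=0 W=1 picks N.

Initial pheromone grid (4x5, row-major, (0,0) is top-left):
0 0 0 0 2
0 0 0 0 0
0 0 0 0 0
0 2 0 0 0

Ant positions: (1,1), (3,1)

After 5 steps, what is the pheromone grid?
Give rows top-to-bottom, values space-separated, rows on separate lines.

After step 1: ants at (0,1),(2,1)
  0 1 0 0 1
  0 0 0 0 0
  0 1 0 0 0
  0 1 0 0 0
After step 2: ants at (0,2),(3,1)
  0 0 1 0 0
  0 0 0 0 0
  0 0 0 0 0
  0 2 0 0 0
After step 3: ants at (0,3),(2,1)
  0 0 0 1 0
  0 0 0 0 0
  0 1 0 0 0
  0 1 0 0 0
After step 4: ants at (0,4),(3,1)
  0 0 0 0 1
  0 0 0 0 0
  0 0 0 0 0
  0 2 0 0 0
After step 5: ants at (1,4),(2,1)
  0 0 0 0 0
  0 0 0 0 1
  0 1 0 0 0
  0 1 0 0 0

0 0 0 0 0
0 0 0 0 1
0 1 0 0 0
0 1 0 0 0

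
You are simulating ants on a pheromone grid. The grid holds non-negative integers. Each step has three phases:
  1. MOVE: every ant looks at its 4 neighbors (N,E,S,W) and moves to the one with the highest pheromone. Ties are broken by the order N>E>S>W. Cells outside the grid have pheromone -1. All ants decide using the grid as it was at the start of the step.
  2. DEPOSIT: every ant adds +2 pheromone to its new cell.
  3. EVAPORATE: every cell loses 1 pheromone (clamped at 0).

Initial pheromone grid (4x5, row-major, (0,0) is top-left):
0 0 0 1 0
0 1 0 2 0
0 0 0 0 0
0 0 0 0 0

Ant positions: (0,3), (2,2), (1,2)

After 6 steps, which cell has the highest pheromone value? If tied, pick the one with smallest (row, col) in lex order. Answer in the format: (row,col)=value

Answer: (1,3)=14

Derivation:
Step 1: ant0:(0,3)->S->(1,3) | ant1:(2,2)->N->(1,2) | ant2:(1,2)->E->(1,3)
  grid max=5 at (1,3)
Step 2: ant0:(1,3)->W->(1,2) | ant1:(1,2)->E->(1,3) | ant2:(1,3)->W->(1,2)
  grid max=6 at (1,3)
Step 3: ant0:(1,2)->E->(1,3) | ant1:(1,3)->W->(1,2) | ant2:(1,2)->E->(1,3)
  grid max=9 at (1,3)
Step 4: ant0:(1,3)->W->(1,2) | ant1:(1,2)->E->(1,3) | ant2:(1,3)->W->(1,2)
  grid max=10 at (1,3)
Step 5: ant0:(1,2)->E->(1,3) | ant1:(1,3)->W->(1,2) | ant2:(1,2)->E->(1,3)
  grid max=13 at (1,3)
Step 6: ant0:(1,3)->W->(1,2) | ant1:(1,2)->E->(1,3) | ant2:(1,3)->W->(1,2)
  grid max=14 at (1,3)
Final grid:
  0 0 0 0 0
  0 0 12 14 0
  0 0 0 0 0
  0 0 0 0 0
Max pheromone 14 at (1,3)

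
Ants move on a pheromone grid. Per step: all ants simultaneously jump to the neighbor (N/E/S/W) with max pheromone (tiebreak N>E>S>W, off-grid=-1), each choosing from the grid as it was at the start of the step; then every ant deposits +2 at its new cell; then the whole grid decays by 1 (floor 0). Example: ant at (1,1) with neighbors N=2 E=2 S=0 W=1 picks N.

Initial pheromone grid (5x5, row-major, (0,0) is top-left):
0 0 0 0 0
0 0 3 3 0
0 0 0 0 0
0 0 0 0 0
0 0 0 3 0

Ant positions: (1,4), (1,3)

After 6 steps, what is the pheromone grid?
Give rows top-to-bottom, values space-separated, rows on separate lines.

After step 1: ants at (1,3),(1,2)
  0 0 0 0 0
  0 0 4 4 0
  0 0 0 0 0
  0 0 0 0 0
  0 0 0 2 0
After step 2: ants at (1,2),(1,3)
  0 0 0 0 0
  0 0 5 5 0
  0 0 0 0 0
  0 0 0 0 0
  0 0 0 1 0
After step 3: ants at (1,3),(1,2)
  0 0 0 0 0
  0 0 6 6 0
  0 0 0 0 0
  0 0 0 0 0
  0 0 0 0 0
After step 4: ants at (1,2),(1,3)
  0 0 0 0 0
  0 0 7 7 0
  0 0 0 0 0
  0 0 0 0 0
  0 0 0 0 0
After step 5: ants at (1,3),(1,2)
  0 0 0 0 0
  0 0 8 8 0
  0 0 0 0 0
  0 0 0 0 0
  0 0 0 0 0
After step 6: ants at (1,2),(1,3)
  0 0 0 0 0
  0 0 9 9 0
  0 0 0 0 0
  0 0 0 0 0
  0 0 0 0 0

0 0 0 0 0
0 0 9 9 0
0 0 0 0 0
0 0 0 0 0
0 0 0 0 0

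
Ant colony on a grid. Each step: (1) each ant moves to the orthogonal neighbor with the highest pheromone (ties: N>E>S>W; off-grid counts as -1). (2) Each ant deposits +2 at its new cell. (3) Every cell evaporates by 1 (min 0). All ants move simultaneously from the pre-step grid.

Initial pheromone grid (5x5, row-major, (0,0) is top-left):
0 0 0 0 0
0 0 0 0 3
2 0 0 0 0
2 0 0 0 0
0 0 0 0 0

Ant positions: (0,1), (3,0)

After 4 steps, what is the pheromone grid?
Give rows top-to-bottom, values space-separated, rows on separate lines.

After step 1: ants at (0,2),(2,0)
  0 0 1 0 0
  0 0 0 0 2
  3 0 0 0 0
  1 0 0 0 0
  0 0 0 0 0
After step 2: ants at (0,3),(3,0)
  0 0 0 1 0
  0 0 0 0 1
  2 0 0 0 0
  2 0 0 0 0
  0 0 0 0 0
After step 3: ants at (0,4),(2,0)
  0 0 0 0 1
  0 0 0 0 0
  3 0 0 0 0
  1 0 0 0 0
  0 0 0 0 0
After step 4: ants at (1,4),(3,0)
  0 0 0 0 0
  0 0 0 0 1
  2 0 0 0 0
  2 0 0 0 0
  0 0 0 0 0

0 0 0 0 0
0 0 0 0 1
2 0 0 0 0
2 0 0 0 0
0 0 0 0 0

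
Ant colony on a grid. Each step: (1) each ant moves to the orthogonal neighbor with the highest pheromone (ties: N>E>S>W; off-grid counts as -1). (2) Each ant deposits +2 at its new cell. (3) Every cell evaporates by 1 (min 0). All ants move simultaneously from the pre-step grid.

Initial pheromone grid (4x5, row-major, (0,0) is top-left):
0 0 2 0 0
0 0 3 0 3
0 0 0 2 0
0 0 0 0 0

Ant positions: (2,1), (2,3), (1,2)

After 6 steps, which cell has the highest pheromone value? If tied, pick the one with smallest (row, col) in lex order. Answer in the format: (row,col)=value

Answer: (1,2)=9

Derivation:
Step 1: ant0:(2,1)->N->(1,1) | ant1:(2,3)->N->(1,3) | ant2:(1,2)->N->(0,2)
  grid max=3 at (0,2)
Step 2: ant0:(1,1)->E->(1,2) | ant1:(1,3)->E->(1,4) | ant2:(0,2)->S->(1,2)
  grid max=5 at (1,2)
Step 3: ant0:(1,2)->N->(0,2) | ant1:(1,4)->N->(0,4) | ant2:(1,2)->N->(0,2)
  grid max=5 at (0,2)
Step 4: ant0:(0,2)->S->(1,2) | ant1:(0,4)->S->(1,4) | ant2:(0,2)->S->(1,2)
  grid max=7 at (1,2)
Step 5: ant0:(1,2)->N->(0,2) | ant1:(1,4)->N->(0,4) | ant2:(1,2)->N->(0,2)
  grid max=7 at (0,2)
Step 6: ant0:(0,2)->S->(1,2) | ant1:(0,4)->S->(1,4) | ant2:(0,2)->S->(1,2)
  grid max=9 at (1,2)
Final grid:
  0 0 6 0 0
  0 0 9 0 3
  0 0 0 0 0
  0 0 0 0 0
Max pheromone 9 at (1,2)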